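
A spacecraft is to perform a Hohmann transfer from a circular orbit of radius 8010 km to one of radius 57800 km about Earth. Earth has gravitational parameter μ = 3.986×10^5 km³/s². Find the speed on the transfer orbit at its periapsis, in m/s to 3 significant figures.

Transfer-ellipse semi-major axis a_t = (r₁ + r₂)/2 = (8010 + 57800)/2 = 32905 km.
The periapsis of the transfer ellipse is at r = 8010 km.
Vis-viva: v = √[μ(2/r − 1/a_t)] = √[3.986×10^5 × (2/8010 − 1/32905)] = 9.349 km/s.

v = 9350 m/s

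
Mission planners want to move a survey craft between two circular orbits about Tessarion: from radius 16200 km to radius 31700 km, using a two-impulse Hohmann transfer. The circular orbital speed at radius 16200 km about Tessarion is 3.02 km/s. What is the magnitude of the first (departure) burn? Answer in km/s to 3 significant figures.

From the circular-orbit relation v² = μ/r at r = 16200 km: μ = v²r = (3.02)² × 16200 = 1.47750×10^5 km³/s².
Transfer-ellipse semi-major axis a_t = (r₁ + r₂)/2 = (16200 + 31700)/2 = 23950 km.
On the circular orbit at r = 16200 km, v_c = √(μ/r) = 3.0200 km/s.
Transfer-orbit speed at the same r (vis-viva, a = a_t): v_t = √[μ(2/r − 1/a_t)] = 3.4744 km/s.
Δv₁ = |v_t − v_c| = |3.4744 − 3.0200| = 0.4544 km/s.

Δv₁ = 0.454 km/s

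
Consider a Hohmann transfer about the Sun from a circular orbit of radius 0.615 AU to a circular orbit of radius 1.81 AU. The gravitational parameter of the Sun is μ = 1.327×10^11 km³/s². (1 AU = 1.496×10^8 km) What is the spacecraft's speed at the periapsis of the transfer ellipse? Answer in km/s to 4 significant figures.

In km: r₁ = 0.615 × 1.496×10^8 = 9.2004×10^7 km; r₂ = 1.81 × 1.496×10^8 = 2.70776×10^8 km.
Semi-major axis of the transfer orbit: a_t = (9.2004×10^7 + 2.70776×10^8)/2 = 1.8139×10^8 km.
The periapsis of the transfer ellipse is at r = 9.2004×10^7 km.
From the vis-viva equation, v = √[μ(2/r − 1/a_t)] = 46.40 km/s.

v = 46.40 km/s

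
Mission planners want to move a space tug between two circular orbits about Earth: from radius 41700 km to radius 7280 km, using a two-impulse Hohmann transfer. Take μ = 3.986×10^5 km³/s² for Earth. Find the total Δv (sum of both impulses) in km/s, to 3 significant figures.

Δv = 3.66 km/s

Transfer-ellipse semi-major axis a_t = (r₁ + r₂)/2 = (41700 + 7280)/2 = 24490 km.
At r₁ the circular-orbit speed is v₁ = √(μ/r₁) = 3.092 km/s.
Transfer-orbit speed at r₁ (v² = μ(2/r − 1/a)): v_a = √[μ(2/r₁ − 1/a_t)] = 1.686 km/s.
First burn Δv₁ = |v_a − v₁| = 1.406 km/s.
Circular speed at r₂: v₂ = √(μ/r₂) = 7.400 km/s.
Transfer-orbit speed at r₂: v_p = √[μ(2/r₂ − 1/a_t)] = 9.656 km/s.
Second burn Δv₂ = |v₂ − v_p| = 2.256 km/s.
Δv = Δv₁ + Δv₂ = 1.406 + 2.256 = 3.662 km/s.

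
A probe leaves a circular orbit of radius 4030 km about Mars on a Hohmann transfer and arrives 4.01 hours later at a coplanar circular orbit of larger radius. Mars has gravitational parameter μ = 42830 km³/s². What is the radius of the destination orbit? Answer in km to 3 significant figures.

r₂ = 15300 km

Transfer time t = 4.01 hours = 14436 s, and t = π√(a_t³/μ).
So a_t = (μ t²/π²)^(1/3) = (42830 × (14436)² / π²)^(1/3) = 9670.5 km.
Since a_t = (r₁ + r₂)/2, r₂ = 2a_t − r₁ = 2×9670.5 − 4030 = 15311 km.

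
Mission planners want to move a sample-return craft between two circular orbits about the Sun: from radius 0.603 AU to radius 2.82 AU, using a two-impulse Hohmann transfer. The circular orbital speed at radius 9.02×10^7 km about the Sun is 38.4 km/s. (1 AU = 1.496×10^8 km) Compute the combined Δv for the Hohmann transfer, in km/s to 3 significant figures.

From the circular-orbit relation v² = μ/r at r = 9.02×10^7 km: μ = v²r = (38.4)² × 9.02×10^7 = 1.33005×10^11 km³/s².
In km: r₁ = 0.603 × 1.496×10^8 = 9.02088×10^7 km; r₂ = 2.82 × 1.496×10^8 = 4.21872×10^8 km.
Semi-major axis of the transfer orbit: a_t = (9.02088×10^7 + 4.21872×10^8)/2 = 2.560404×10^8 km.
At r₁ the circular-orbit speed is v₁ = √(μ/r₁) = 38.40 km/s.
Transfer-orbit speed at r₁ (v² = μ(2/r − 1/a)): v_p = √[μ(2/r₁ − 1/a_t)] = 49.29 km/s.
First burn Δv₁ = |v_p − v₁| = 10.89 km/s.
At r₂, v₂ = √(μ/r₂) = 17.756 km/s.
Transfer-orbit speed at r₂: v_a = √[μ(2/r₂ − 1/a_t)] = 10.539 km/s.
Second burn Δv₂ = |v₂ − v_a| = 7.217 km/s.
Total Δv = Δv₁ + Δv₂ = 18.11 km/s.

Δv = 18.1 km/s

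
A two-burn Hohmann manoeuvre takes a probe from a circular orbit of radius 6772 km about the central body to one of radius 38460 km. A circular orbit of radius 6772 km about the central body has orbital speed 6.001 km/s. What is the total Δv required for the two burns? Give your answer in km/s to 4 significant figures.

From the circular-orbit relation v² = μ/r at r = 6772 km: μ = v²r = (6.001)² × 6772 = 2.43873×10^5 km³/s².
Transfer-ellipse semi-major axis a_t = (r₁ + r₂)/2 = (6772 + 38460)/2 = 22616 km.
Circular speed at r₁: v₁ = √(μ/r₁) = √(2.43873×10^5/6772) = 6.001 km/s.
Transfer-orbit speed at r₁ (v² = μ(2/r − 1/a)): v_p = √[μ(2/r₁ − 1/a_t)] = 7.826 km/s.
First burn Δv₁ = |v_p − v₁| = 1.825 km/s.
At r₂, v₂ = √(μ/r₂) = 2.518 km/s.
Transfer-orbit speed at r₂: v_a = √[μ(2/r₂ − 1/a_t)] = 1.378 km/s.
Second burn Δv₂ = |v₂ − v_a| = 1.140 km/s.
Total Δv = Δv₁ + Δv₂ = 2.965 km/s.

Δv = 2.965 km/s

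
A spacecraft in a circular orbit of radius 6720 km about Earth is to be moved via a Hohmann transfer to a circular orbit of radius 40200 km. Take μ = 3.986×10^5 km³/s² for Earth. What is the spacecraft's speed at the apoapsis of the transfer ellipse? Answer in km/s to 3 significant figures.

v = 1.69 km/s

The Hohmann ellipse has a_t = (r₁ + r₂)/2 = 23460 km.
At apoapsis, r = 40200 km.
Applying v² = μ(2/r − 1/a_t): v = 1.685 km/s.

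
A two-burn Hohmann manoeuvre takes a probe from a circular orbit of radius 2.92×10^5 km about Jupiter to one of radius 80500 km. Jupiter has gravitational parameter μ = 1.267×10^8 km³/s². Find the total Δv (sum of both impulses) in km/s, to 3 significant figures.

Δv = 17.1 km/s

The Hohmann ellipse has a_t = (r₁ + r₂)/2 = 1.8625×10^5 km.
Circular speed at r₁: v₁ = √(μ/r₁) = √(1.267×10^8/2.920×10^5) = 20.8304 km/s.
Transfer-orbit speed at r₁ (v² = μ(2/r − 1/a)): v_a = √[μ(2/r₁ − 1/a_t)] = 13.6945 km/s.
First burn Δv₁ = |v_a − v₁| = 7.136 km/s.
At r₂, v₂ = √(μ/r₂) = 39.67 km/s.
Transfer-orbit speed at r₂: v_p = √[μ(2/r₂ − 1/a_t)] = 49.67 km/s.
Second burn Δv₂ = |v₂ − v_p| = 10.00 km/s.
Total Δv = Δv₁ + Δv₂ = 17.14 km/s.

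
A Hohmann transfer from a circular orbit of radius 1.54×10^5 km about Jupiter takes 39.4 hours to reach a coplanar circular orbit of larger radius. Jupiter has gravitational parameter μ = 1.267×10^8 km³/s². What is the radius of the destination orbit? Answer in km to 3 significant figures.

r₂ = 1.12×10^6 km

Transfer time t = 39.4 hours = 1.4184×10^5 s, and t = π√(a_t³/μ).
So a_t = (μ t²/π²)^(1/3) = (1.267×10^8 × (1.4184×10^5)² / π²)^(1/3) = 6.3683×10^5 km.
Since a_t = (r₁ + r₂)/2, r₂ = 2a_t − r₁ = 2×6.3683×10^5 − 1.540×10^5 = 1.11966×10^6 km.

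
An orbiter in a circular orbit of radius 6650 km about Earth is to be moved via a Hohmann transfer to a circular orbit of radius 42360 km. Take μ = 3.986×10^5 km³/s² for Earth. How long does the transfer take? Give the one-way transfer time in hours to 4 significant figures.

t = 5.302 hours

Semi-major axis of the transfer orbit: a_t = (6650 + 42360)/2 = 24505 km.
Half the transfer-orbit period gives t = π√(a_t³/μ) = 19088 s.
Converting: 19088 s ÷ 3600 s/hour = 5.302 hours.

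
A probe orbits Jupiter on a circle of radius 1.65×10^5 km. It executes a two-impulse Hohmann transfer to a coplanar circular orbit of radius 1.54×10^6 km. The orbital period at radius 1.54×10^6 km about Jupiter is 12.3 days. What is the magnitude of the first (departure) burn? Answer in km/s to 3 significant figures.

Δv₁ = 9.57 km/s

From Kepler's third law T² = 4π²r³/μ at r = 1.54×10^6 km, T = 12.3 days = 12.3 × 86400 s = 1.06272×10^6 s: μ = 4π²r³/T² = 1.27669×10^8 km³/s².
Transfer-ellipse semi-major axis a_t = (r₁ + r₂)/2 = (1.650×10^5 + 1.540×10^6)/2 = 8.525×10^5 km.
Circular speed at r = 1.650×10^5 km: v_c = √(μ/r) = 27.82 km/s.
Vis-viva on the transfer ellipse at r = 1.650×10^5 km gives v_t = √[μ(2/r − 1/a_t)] = 37.39 km/s.
Δv₁ = |v_t − v_c| = |37.39 − 27.82| = 9.570 km/s.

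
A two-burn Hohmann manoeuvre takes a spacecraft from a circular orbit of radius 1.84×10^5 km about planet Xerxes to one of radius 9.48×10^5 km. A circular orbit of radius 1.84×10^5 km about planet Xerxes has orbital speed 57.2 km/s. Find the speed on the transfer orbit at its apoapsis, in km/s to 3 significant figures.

From the circular-orbit relation v² = μ/r at r = 1.84×10^5 km: μ = v²r = (57.2)² × 1.84×10^5 = 6.02019×10^8 km³/s².
Transfer-ellipse semi-major axis a_t = (r₁ + r₂)/2 = (1.840×10^5 + 9.480×10^5)/2 = 5.660×10^5 km.
The apoapsis of the transfer ellipse is at r = 9.480×10^5 km.
Applying v² = μ(2/r − 1/a_t): v = 14.37 km/s.

v = 14.4 km/s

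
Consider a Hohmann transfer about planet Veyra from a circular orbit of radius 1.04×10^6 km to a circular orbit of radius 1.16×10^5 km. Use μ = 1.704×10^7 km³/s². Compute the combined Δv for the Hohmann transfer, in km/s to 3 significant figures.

Δv = 6.37 km/s

The Hohmann ellipse has a_t = (r₁ + r₂)/2 = 5.780×10^5 km.
Circular speed at r₁: v₁ = √(μ/r₁) = √(1.704×10^7/1.040×10^6) = 4.0478 km/s.
On the transfer ellipse at r₁, v² = μ(2/r − 1/a) gives v_a = √[μ(2/r₁ − 1/a_t)] = 1.8134 km/s.
First burn Δv₁ = |v_a − v₁| = 2.234 km/s.
Circular speed at r₂: v₂ = √(μ/r₂) = 12.120 km/s.
Transfer-orbit speed at r₂: v_p = √[μ(2/r₂ − 1/a_t)] = 16.258 km/s.
Second burn Δv₂ = |v₂ − v_p| = 4.138 km/s.
Δv = Δv₁ + Δv₂ = 2.234 + 4.138 = 6.372 km/s.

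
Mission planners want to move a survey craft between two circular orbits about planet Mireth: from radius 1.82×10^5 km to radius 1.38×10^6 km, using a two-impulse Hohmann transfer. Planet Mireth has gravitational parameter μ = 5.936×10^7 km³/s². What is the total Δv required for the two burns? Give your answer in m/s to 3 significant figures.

Transfer-ellipse semi-major axis a_t = (r₁ + r₂)/2 = (1.820×10^5 + 1.380×10^6)/2 = 7.810×10^5 km.
At r₁ the circular-orbit speed is v₁ = √(μ/r₁) = 18.0597 km/s.
Transfer-orbit speed at r₁ (v² = μ(2/r − 1/a)): v_p = √[μ(2/r₁ − 1/a_t)] = 24.0063 km/s.
First burn Δv₁ = |v_p − v₁| = 5.947 km/s.
Circular speed at r₂: v₂ = √(μ/r₂) = 6.55854 km/s.
Transfer-orbit speed at r₂: v_a = √[μ(2/r₂ − 1/a_t)] = 3.16605 km/s.
Second burn Δv₂ = |v₂ − v_a| = 3.392 km/s.
Total Δv = Δv₁ + Δv₂ = 9.339 km/s.

Δv = 9340 m/s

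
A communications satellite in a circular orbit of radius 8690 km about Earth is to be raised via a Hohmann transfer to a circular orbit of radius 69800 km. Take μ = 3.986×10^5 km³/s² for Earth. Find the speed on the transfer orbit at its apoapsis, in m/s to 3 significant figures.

v = 1120 m/s

Transfer-ellipse semi-major axis a_t = (r₁ + r₂)/2 = (8690 + 69800)/2 = 39245 km.
At apoapsis, r = 69800 km.
Vis-viva: v = √[μ(2/r − 1/a_t)] = √[3.986×10^5 × (2/69800 − 1/39245)] = 1.124 km/s.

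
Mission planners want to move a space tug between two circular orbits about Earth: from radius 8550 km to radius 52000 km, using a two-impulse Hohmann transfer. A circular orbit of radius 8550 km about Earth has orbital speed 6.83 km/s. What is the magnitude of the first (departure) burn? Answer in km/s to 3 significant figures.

Δv₁ = 2.12 km/s

From the circular-orbit relation v² = μ/r at r = 8550 km: μ = v²r = (6.83)² × 8550 = 3.98848×10^5 km³/s².
Semi-major axis of the transfer orbit: a_t = (8550 + 52000)/2 = 30275 km.
On the circular orbit at r = 8550 km, v_c = √(μ/r) = 6.830 km/s.
Vis-viva on the transfer ellipse at r = 8550 km gives v_t = √[μ(2/r − 1/a_t)] = 8.951 km/s.
Δv₁ = |v_t − v_c| = |8.951 − 6.830| = 2.121 km/s.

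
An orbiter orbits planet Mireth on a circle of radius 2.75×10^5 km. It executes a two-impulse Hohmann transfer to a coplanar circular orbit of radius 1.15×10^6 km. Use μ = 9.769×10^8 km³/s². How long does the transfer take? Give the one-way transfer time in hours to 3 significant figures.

t = 16.8 hours

Transfer-ellipse semi-major axis a_t = (r₁ + r₂)/2 = (2.750×10^5 + 1.150×10^6)/2 = 7.125×10^5 km.
Transfer time t = π√(a_t³/μ) = π√((7.125×10^5)³ / 9.769×10^8) = 60450 s.
Converting: 60450 s ÷ 3600 s/hour = 16.8 hours.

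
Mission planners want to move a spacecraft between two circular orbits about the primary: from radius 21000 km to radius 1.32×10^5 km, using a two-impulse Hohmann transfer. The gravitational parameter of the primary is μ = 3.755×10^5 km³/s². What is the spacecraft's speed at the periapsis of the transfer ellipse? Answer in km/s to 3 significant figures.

Transfer-ellipse semi-major axis a_t = (r₁ + r₂)/2 = (21000 + 1.320×10^5)/2 = 76500 km.
At periapsis, r = 21000 km.
From the vis-viva equation, v = √[μ(2/r − 1/a_t)] = 5.555 km/s.

v = 5.55 km/s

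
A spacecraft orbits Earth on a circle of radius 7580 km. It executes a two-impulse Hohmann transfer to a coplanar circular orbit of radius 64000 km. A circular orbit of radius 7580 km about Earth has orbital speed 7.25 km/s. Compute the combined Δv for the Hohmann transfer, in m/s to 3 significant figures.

Δv = 3790 m/s

From the circular-orbit relation v² = μ/r at r = 7580 km: μ = v²r = (7.25)² × 7580 = 3.98424×10^5 km³/s².
The Hohmann ellipse has a_t = (r₁ + r₂)/2 = 35790 km.
At r₁ the circular-orbit speed is v₁ = √(μ/r₁) = 7.250 km/s.
Transfer-orbit speed at r₁ (vis-viva): v_p = √[μ(2/r₁ − 1/a_t)] = 9.695 km/s.
First burn Δv₁ = |v_p − v₁| = 2.445 km/s.
At r₂, v₂ = √(μ/r₂) = 2.495 km/s.
Transfer-orbit speed at r₂: v_a = √[μ(2/r₂ − 1/a_t)] = 1.148 km/s.
Second burn Δv₂ = |v₂ − v_a| = 1.347 km/s.
Δv = Δv₁ + Δv₂ = 2.445 + 1.347 = 3.792 km/s.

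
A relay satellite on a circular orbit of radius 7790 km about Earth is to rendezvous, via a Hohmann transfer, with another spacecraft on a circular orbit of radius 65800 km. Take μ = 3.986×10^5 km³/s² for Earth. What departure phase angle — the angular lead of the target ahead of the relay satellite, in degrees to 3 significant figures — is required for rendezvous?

Transfer-ellipse semi-major axis a_t = (r₁ + r₂)/2 = (7790 + 65800)/2 = 36795 km.
The half-period of the transfer ellipse is t = π√(a_t³/μ) = 35121 s.
The target's mean motion on its circular orbit is ω₂ = √(μ/r₂³) = 3.7405×10^-5 rad/s.
Angle swept by the target during transfer: ω₂·t = 1.3137 rad = 75.27°.
The relay satellite traverses 180° on the transfer ellipse, so the target must lead by 180° − 75.27° = 105°.

φ = 105°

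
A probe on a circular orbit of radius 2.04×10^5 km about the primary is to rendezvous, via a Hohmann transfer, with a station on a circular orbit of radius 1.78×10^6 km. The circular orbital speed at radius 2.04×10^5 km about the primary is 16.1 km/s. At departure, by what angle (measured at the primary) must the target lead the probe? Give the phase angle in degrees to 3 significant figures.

From the circular-orbit relation v² = μ/r at r = 2.04×10^5 km: μ = v²r = (16.1)² × 2.04×10^5 = 5.28788×10^7 km³/s².
Transfer-ellipse semi-major axis a_t = (r₁ + r₂)/2 = (2.040×10^5 + 1.780×10^6)/2 = 9.920×10^5 km.
The half-period of the transfer ellipse is t = π√(a_t³/μ) = 4.269×10^5 s.
Target angular speed ω₂ = √(μ/r₂³) = 3.062×10^-6 rad/s.
Angle swept by the target during transfer: ω₂·t = 1.307 rad = 74.89°.
Arrival is 180° from departure on the ellipse, so φ = 180° − 74.89° = 105°.

φ = 105°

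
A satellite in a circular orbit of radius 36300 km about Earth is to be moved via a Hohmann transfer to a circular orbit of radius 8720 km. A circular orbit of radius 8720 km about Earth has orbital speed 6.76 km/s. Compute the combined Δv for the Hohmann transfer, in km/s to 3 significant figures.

Δv = 3.08 km/s

From the circular-orbit relation v² = μ/r at r = 8720 km: μ = v²r = (6.76)² × 8720 = 3.98483×10^5 km³/s².
Semi-major axis of the transfer orbit: a_t = (36300 + 8720)/2 = 22510 km.
Circular speed at r₁: v₁ = √(μ/r₁) = √(3.98483×10^5/36300) = 3.31323 km/s.
On the transfer ellipse at r₁, vis-viva equation gives v_a = √[μ(2/r₁ − 1/a_t)] = 2.06216 km/s.
First burn Δv₁ = |v_a − v₁| = 1.25107 km/s.
At r₂, v₂ = √(μ/r₂) = 6.76000 km/s.
Transfer-orbit speed at r₂: v_p = √[μ(2/r₂ − 1/a_t)] = 8.58445 km/s.
Second burn Δv₂ = |v₂ − v_p| = 1.82445 km/s.
Δv = Δv₁ + Δv₂ = 1.25107 + 1.82445 = 3.076 km/s.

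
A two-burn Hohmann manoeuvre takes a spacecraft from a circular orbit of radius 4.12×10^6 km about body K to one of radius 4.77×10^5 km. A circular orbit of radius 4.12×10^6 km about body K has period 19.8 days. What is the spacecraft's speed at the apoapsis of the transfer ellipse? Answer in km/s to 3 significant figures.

v = 6.89 km/s

From Kepler's third law T² = 4π²r³/μ at r = 4.12×10^6 km, T = 19.8 days = 19.8 × 86400 s = 1.71072×10^6 s: μ = 4π²r³/T² = 9.43395×10^8 km³/s².
The Hohmann ellipse has a_t = (r₁ + r₂)/2 = 2.2985×10^6 km.
At apoapsis, r = 4.120×10^6 km.
From the vis-viva equation, v = √[μ(2/r − 1/a_t)] = 6.893 km/s.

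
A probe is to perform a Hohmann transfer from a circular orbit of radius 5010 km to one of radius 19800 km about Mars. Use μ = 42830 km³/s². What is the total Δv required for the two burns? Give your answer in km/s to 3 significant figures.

Δv = 1.31 km/s

Semi-major axis of the transfer orbit: a_t = (5010 + 19800)/2 = 12405 km.
At r₁ the circular-orbit speed is v₁ = √(μ/r₁) = 2.92385 km/s.
Transfer-orbit speed at r₁ (v² = μ(2/r − 1/a)): v_p = √[μ(2/r₁ − 1/a_t)] = 3.69394 km/s.
First burn Δv₁ = |v_p − v₁| = 0.7701 km/s.
Circular speed at r₂: v₂ = √(μ/r₂) = 1.4708 km/s.
Transfer-orbit speed at r₂: v_a = √[μ(2/r₂ − 1/a_t)] = 0.93468 km/s.
Second burn Δv₂ = |v₂ − v_a| = 0.5361 km/s.
Δv = Δv₁ + Δv₂ = 0.7701 + 0.5361 = 1.306 km/s.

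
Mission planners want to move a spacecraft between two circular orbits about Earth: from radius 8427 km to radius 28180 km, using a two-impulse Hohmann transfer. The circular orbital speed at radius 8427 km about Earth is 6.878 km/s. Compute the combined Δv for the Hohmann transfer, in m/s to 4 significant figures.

From the circular-orbit relation v² = μ/r at r = 8427 km: μ = v²r = (6.878)² × 8427 = 3.98655×10^5 km³/s².
Transfer-ellipse semi-major axis a_t = (r₁ + r₂)/2 = (8427 + 28180)/2 = 18303.5 km.
At r₁ the circular-orbit speed is v₁ = √(μ/r₁) = 6.878 km/s.
On the transfer ellipse at r₁, vis-viva gives v_p = √[μ(2/r₁ − 1/a_t)] = 8.534 km/s.
First burn Δv₁ = |v_p − v₁| = 1.656 km/s.
Circular speed at r₂: v₂ = √(μ/r₂) = 3.761 km/s.
Transfer-orbit speed at r₂: v_a = √[μ(2/r₂ − 1/a_t)] = 2.552 km/s.
Second burn Δv₂ = |v₂ − v_a| = 1.209 km/s.
Total Δv = Δv₁ + Δv₂ = 2.865 km/s.

Δv = 2865 m/s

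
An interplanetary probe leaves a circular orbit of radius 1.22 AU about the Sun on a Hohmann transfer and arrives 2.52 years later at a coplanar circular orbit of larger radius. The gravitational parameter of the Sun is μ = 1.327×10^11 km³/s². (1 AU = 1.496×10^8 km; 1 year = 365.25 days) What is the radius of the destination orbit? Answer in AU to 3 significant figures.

In km: r₁ = 1.22 × 1.496×10^8 = 1.82512×10^8 km.
Transfer time t = 2.52 years × 365.25 × 86400 s = 7.9525152×10^7 s, and t = π√(a_t³/μ).
So a_t = (μ t²/π²)^(1/3) = (1.327×10^11 × (7.9525152×10^7)² / π²)^(1/3) = 4.3974×10^8 km.
Since a_t = (r₁ + r₂)/2, r₂ = 2a_t − r₁ = 2×4.3974×10^8 − 1.82512×10^8 = 6.96968×10^8 km.
In AU: r₂ = 6.96968×10^8 / 1.496×10^8 = 4.66 AU.

r₂ = 4.66 AU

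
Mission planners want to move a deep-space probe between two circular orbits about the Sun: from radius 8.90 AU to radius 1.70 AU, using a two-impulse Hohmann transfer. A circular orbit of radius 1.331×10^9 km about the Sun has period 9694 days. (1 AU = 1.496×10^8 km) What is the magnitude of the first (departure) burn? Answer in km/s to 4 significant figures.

Δv₁ = 4.329 km/s

From Kepler's third law T² = 4π²r³/μ at r = 1.331×10^9 km, T = 9694 days = 9694 × 86400 s = 8.375616×10^8 s: μ = 4π²r³/T² = 1.32697×10^11 km³/s².
In km: r₁ = 8.90 × 1.496×10^8 = 1.33144×10^9 km; r₂ = 1.70 × 1.496×10^8 = 2.5432×10^8 km.
Transfer-ellipse semi-major axis a_t = (r₁ + r₂)/2 = (1.33144×10^9 + 2.5432×10^8)/2 = 7.9288×10^8 km.
Circular speed at r = 1.33144×10^9 km: v_c = √(μ/r) = 9.983 km/s.
Transfer-orbit speed at the same r (vis-viva, a = a_t): v_t = √[μ(2/r − 1/a_t)] = 5.654 km/s.
Δv₁ = |v_t − v_c| = |5.654 − 9.983| = 4.329 km/s.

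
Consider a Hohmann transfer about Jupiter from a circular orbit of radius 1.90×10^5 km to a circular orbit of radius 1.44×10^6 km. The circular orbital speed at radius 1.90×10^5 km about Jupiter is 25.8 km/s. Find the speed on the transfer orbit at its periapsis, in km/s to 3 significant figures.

From the circular-orbit relation v² = μ/r at r = 1.90×10^5 km: μ = v²r = (25.8)² × 1.90×10^5 = 1.26472×10^8 km³/s².
Transfer-ellipse semi-major axis a_t = (r₁ + r₂)/2 = (1.900×10^5 + 1.440×10^6)/2 = 8.150×10^5 km.
At periapsis, r = 1.900×10^5 km.
From the vis-viva equation, v = √[μ(2/r − 1/a_t)] = 34.29 km/s.

v = 34.3 km/s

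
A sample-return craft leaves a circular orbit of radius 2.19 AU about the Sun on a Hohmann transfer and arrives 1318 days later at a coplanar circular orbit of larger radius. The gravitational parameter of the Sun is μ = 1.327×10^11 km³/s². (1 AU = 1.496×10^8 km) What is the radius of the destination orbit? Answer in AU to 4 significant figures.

In km: r₁ = 2.19 × 1.496×10^8 = 3.27624×10^8 km.
Transfer time t = 1318 days = 1.138752×10^8 s, and t = π√(a_t³/μ).
So a_t = (μ t²/π²)^(1/3) = (1.327×10^11 × (1.138752×10^8)² / π²)^(1/3) = 5.5865×10^8 km.
Since a_t = (r₁ + r₂)/2, r₂ = 2a_t − r₁ = 2×5.5865×10^8 − 3.27624×10^8 = 7.89676×10^8 km.
In AU: r₂ = 7.89676×10^8 / 1.496×10^8 = 5.279 AU.

r₂ = 5.279 AU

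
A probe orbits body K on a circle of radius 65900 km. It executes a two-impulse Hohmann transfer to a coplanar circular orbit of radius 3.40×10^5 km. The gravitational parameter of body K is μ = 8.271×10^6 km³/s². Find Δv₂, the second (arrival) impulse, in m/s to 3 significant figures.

Semi-major axis of the transfer orbit: a_t = (65900 + 3.400×10^5)/2 = 2.0295×10^5 km.
On the circular orbit at r = 3.400×10^5 km, v_c = √(μ/r) = 4.9322 km/s.
Transfer-orbit speed at the same r (vis-viva, a = a_t): v_t = √[μ(2/r − 1/a_t)] = 2.8105 km/s.
Δv₂ = |v_t − v_c| = |2.8105 − 4.9322| = 2.122 km/s.

Δv₂ = 2120 m/s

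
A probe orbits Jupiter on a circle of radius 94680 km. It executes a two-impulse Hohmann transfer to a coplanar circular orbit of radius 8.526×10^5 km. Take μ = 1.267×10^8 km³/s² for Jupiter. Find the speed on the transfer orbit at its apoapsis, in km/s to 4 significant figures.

v = 5.450 km/s

Semi-major axis of the transfer orbit: a_t = (94680 + 8.526×10^5)/2 = 4.7364×10^5 km.
At apoapsis, r = 8.526×10^5 km.
Vis-viva: v = √[μ(2/r − 1/a_t)] = √[1.267×10^8 × (2/8.526×10^5 − 1/4.7364×10^5)] = 5.450 km/s.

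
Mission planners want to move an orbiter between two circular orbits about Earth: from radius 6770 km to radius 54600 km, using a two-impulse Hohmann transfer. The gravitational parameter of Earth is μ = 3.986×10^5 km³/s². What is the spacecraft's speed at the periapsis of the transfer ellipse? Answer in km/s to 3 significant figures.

v = 10.2 km/s

Transfer-ellipse semi-major axis a_t = (r₁ + r₂)/2 = (6770 + 54600)/2 = 30685 km.
At periapsis, r = 6770 km.
Vis-viva: v = √[μ(2/r − 1/a_t)] = √[3.986×10^5 × (2/6770 − 1/30685)] = 10.24 km/s.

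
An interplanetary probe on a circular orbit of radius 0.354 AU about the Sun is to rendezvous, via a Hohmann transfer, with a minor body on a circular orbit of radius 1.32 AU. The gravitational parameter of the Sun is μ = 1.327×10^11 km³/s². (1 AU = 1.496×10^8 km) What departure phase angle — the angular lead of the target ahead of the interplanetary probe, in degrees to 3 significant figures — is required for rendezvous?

In km: r₁ = 0.354 × 1.496×10^8 = 5.29584×10^7 km; r₂ = 1.32 × 1.496×10^8 = 1.97472×10^8 km.
The Hohmann ellipse has a_t = (r₁ + r₂)/2 = 1.252152×10^8 km.
The half-period of the transfer ellipse is t = π√(a_t³/μ) = 1.2084×10^7 s.
Target angular speed ω₂ = √(μ/r₂³) = 1.3127×10^-7 rad/s.
Angle swept by the target during transfer: ω₂·t = 1.5863 rad = 90.89°.
Arrival is 180° from departure on the ellipse, so φ = 180° − 90.89° = 89.1°.

φ = 89.1°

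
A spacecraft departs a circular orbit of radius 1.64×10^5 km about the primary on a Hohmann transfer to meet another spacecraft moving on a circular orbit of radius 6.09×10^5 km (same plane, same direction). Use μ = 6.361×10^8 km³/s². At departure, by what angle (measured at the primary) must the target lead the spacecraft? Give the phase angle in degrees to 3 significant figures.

φ = 89.0°

Semi-major axis of the transfer orbit: a_t = (1.640×10^5 + 6.090×10^5)/2 = 3.865×10^5 km.
The half-period of the transfer ellipse is t = π√(a_t³/μ) = 29930 s.
The target's mean motion on its circular orbit is ω₂ = √(μ/r₂³) = 5.307×10^-5 rad/s.
Angle swept by the target during transfer: ω₂·t = 1.5884 rad = 91.01°.
Arrival is 180° from departure on the ellipse, so φ = 180° − 91.01° = 89.0°.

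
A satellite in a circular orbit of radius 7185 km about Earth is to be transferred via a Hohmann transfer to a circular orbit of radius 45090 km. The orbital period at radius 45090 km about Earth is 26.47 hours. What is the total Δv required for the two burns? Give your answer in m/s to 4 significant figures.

Δv = 3749 m/s

From Kepler's third law T² = 4π²r³/μ at r = 45090 km, T = 26.47 hours = 26.47 × 3600 s = 95292 s: μ = 4π²r³/T² = 3.98554×10^5 km³/s².
Transfer-ellipse semi-major axis a_t = (r₁ + r₂)/2 = (7185 + 45090)/2 = 26137.5 km.
At r₁ the circular-orbit speed is v₁ = √(μ/r₁) = 7.4478 km/s.
Transfer-orbit speed at r₁ (v² = μ(2/r − 1/a)): v_p = √[μ(2/r₁ − 1/a_t)] = 9.7822 km/s.
First burn Δv₁ = |v_p − v₁| = 2.3344 km/s.
Circular speed at r₂: v₂ = √(μ/r₂) = 2.9731 km/s.
Transfer-orbit speed at r₂: v_a = √[μ(2/r₂ − 1/a_t)] = 1.5588 km/s.
Second burn Δv₂ = |v₂ − v_a| = 1.4143 km/s.
Total Δv = Δv₁ + Δv₂ = 3.749 km/s.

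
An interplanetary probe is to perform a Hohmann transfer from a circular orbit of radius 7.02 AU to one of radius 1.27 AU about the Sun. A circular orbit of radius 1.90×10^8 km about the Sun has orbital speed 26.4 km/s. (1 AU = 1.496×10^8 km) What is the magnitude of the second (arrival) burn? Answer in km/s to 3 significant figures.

Δv₂ = 7.96 km/s

From the circular-orbit relation v² = μ/r at r = 1.90×10^8 km: μ = v²r = (26.4)² × 1.90×10^8 = 1.32422×10^11 km³/s².
In km: r₁ = 7.02 × 1.496×10^8 = 1.050192×10^9 km; r₂ = 1.27 × 1.496×10^8 = 1.89992×10^8 km.
Semi-major axis of the transfer orbit: a_t = (1.050192×10^9 + 1.89992×10^8)/2 = 6.20092×10^8 km.
On the circular orbit at r = 1.89992×10^8 km, v_c = √(μ/r) = 26.4006 km/s.
Transfer-orbit speed at the same r (vis-viva, a = a_t): v_t = √[μ(2/r − 1/a_t)] = 34.3573 km/s.
Δv₂ = |v_t − v_c| = |34.3573 − 26.4006| = 7.957 km/s.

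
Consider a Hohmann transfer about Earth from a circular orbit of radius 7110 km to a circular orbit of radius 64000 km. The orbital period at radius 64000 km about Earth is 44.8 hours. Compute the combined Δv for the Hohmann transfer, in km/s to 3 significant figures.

From Kepler's third law T² = 4π²r³/μ at r = 64000 km, T = 44.8 hours = 44.8 × 3600 s = 1.6128×10^5 s: μ = 4π²r³/T² = 3.97868×10^5 km³/s².
Transfer-ellipse semi-major axis a_t = (r₁ + r₂)/2 = (7110 + 64000)/2 = 35555 km.
At r₁ the circular-orbit speed is v₁ = √(μ/r₁) = 7.48057 km/s.
Transfer-orbit speed at r₁ (vis-viva): v_p = √[μ(2/r₁ − 1/a_t)] = 10.0363 km/s.
First burn Δv₁ = |v_p − v₁| = 2.556 km/s.
Circular speed at r₂: v₂ = √(μ/r₂) = 2.493 km/s.
Transfer-orbit speed at r₂: v_a = √[μ(2/r₂ − 1/a_t)] = 1.115 km/s.
Second burn Δv₂ = |v₂ − v_a| = 1.378 km/s.
Total Δv = Δv₁ + Δv₂ = 3.934 km/s.

Δv = 3.93 km/s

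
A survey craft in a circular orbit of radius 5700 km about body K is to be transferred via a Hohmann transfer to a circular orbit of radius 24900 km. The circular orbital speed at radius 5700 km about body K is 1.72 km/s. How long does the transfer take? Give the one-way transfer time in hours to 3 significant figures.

From the circular-orbit relation v² = μ/r at r = 5700 km: μ = v²r = (1.72)² × 5700 = 16862.9 km³/s².
Semi-major axis of the transfer orbit: a_t = (5700 + 24900)/2 = 15300 km.
By Kepler's third law the transfer-orbit period is T = 2π√(a_t³/μ), so t = T/2 = 45780 s.
Converting: 45780 s ÷ 3600 s/hour = 12.7 hours.

t = 12.7 hours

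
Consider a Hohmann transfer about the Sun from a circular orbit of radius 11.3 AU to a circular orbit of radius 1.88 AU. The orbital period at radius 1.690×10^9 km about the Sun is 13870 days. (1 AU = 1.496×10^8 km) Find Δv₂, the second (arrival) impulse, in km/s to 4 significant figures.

Δv₂ = 6.722 km/s

From Kepler's third law T² = 4π²r³/μ at r = 1.690×10^9 km, T = 13870 days = 13870 × 86400 s = 1.198368×10^9 s: μ = 4π²r³/T² = 1.32690×10^11 km³/s².
In km: r₁ = 11.3 × 1.496×10^8 = 1.69048×10^9 km; r₂ = 1.88 × 1.496×10^8 = 2.81248×10^8 km.
Transfer-ellipse semi-major axis a_t = (r₁ + r₂)/2 = (1.69048×10^9 + 2.81248×10^8)/2 = 9.85864×10^8 km.
On the circular orbit at r = 2.81248×10^8 km, v_c = √(μ/r) = 21.721 km/s.
Vis-viva on the transfer ellipse at r = 2.81248×10^8 km gives v_t = √[μ(2/r − 1/a_t)] = 28.443 km/s.
Δv₂ = |v_t − v_c| = |28.443 − 21.721| = 6.722 km/s.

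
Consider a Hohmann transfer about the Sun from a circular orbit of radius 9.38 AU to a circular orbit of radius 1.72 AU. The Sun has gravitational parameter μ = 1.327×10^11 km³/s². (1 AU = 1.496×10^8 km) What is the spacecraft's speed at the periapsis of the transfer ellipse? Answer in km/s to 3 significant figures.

v = 29.5 km/s

In km: r₁ = 9.38 × 1.496×10^8 = 1.403248×10^9 km; r₂ = 1.72 × 1.496×10^8 = 2.57312×10^8 km.
Transfer-ellipse semi-major axis a_t = (r₁ + r₂)/2 = (1.403248×10^9 + 2.57312×10^8)/2 = 8.3028×10^8 km.
The periapsis of the transfer ellipse is at r = 2.57312×10^8 km.
Applying v² = μ(2/r − 1/a_t): v = 29.52 km/s.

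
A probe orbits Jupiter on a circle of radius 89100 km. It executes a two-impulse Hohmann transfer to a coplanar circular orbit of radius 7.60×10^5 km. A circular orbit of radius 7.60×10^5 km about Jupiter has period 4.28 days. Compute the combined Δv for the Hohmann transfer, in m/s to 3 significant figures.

From Kepler's third law T² = 4π²r³/μ at r = 7.60×10^5 km, T = 4.28 days = 4.28 × 86400 s = 3.69792×10^5 s: μ = 4π²r³/T² = 1.26732×10^8 km³/s².
Transfer-ellipse semi-major axis a_t = (r₁ + r₂)/2 = (89100 + 7.600×10^5)/2 = 4.2455×10^5 km.
At r₁ the circular-orbit speed is v₁ = √(μ/r₁) = 37.714 km/s.
Transfer-orbit speed at r₁ (vis-viva): v_p = √[μ(2/r₁ − 1/a_t)] = 50.460 km/s.
First burn Δv₁ = |v_p − v₁| = 12.746 km/s.
At r₂, v₂ = √(μ/r₂) = 12.9133 km/s.
Transfer-orbit speed at r₂: v_a = √[μ(2/r₂ − 1/a_t)] = 5.91576 km/s.
Second burn Δv₂ = |v₂ − v_a| = 6.9975 km/s.
Total Δv = Δv₁ + Δv₂ = 19.74 km/s.

Δv = 19700 m/s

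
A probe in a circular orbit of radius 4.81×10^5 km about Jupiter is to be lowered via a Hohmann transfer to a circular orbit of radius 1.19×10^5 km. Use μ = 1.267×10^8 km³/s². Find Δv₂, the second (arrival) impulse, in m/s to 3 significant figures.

The Hohmann ellipse has a_t = (r₁ + r₂)/2 = 3.000×10^5 km.
On the circular orbit at r = 1.190×10^5 km, v_c = √(μ/r) = 32.630 km/s.
Vis-viva on the transfer ellipse at r = 1.190×10^5 km gives v_t = √[μ(2/r − 1/a_t)] = 41.317 km/s.
Δv₂ = |v_t − v_c| = |41.317 − 32.630| = 8.687 km/s.

Δv₂ = 8690 m/s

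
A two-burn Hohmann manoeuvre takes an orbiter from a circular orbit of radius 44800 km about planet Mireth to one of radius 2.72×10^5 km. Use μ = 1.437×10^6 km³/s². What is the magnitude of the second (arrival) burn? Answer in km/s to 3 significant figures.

Δv₂ = 1.08 km/s

Semi-major axis of the transfer orbit: a_t = (44800 + 2.720×10^5)/2 = 1.584×10^5 km.
On the circular orbit at r = 2.720×10^5 km, v_c = √(μ/r) = 2.298 km/s.
Vis-viva on the transfer ellipse at r = 2.720×10^5 km gives v_t = √[μ(2/r − 1/a_t)] = 1.222 km/s.
Δv₂ = |v_t − v_c| = |1.222 − 2.298| = 1.076 km/s.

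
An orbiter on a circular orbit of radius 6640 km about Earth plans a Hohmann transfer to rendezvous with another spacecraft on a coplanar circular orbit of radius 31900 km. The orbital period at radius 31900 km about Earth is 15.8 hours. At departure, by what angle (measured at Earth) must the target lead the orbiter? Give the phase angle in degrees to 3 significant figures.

φ = 95.5°

From Kepler's third law T² = 4π²r³/μ at r = 31900 km, T = 15.8 hours = 15.8 × 3600 s = 56880 s: μ = 4π²r³/T² = 3.96107×10^5 km³/s².
Transfer-ellipse semi-major axis a_t = (r₁ + r₂)/2 = (6640 + 31900)/2 = 19270 km.
The half-period of the transfer ellipse is t = π√(a_t³/μ) = 13350 s.
Target angular speed ω₂ = √(μ/r₂³) = 1.105×10^-4 rad/s.
Angle swept by the target during transfer: ω₂·t = 1.475 rad = 84.51°.
Arrival is 180° from departure on the ellipse, so φ = 180° − 84.51° = 95.5°.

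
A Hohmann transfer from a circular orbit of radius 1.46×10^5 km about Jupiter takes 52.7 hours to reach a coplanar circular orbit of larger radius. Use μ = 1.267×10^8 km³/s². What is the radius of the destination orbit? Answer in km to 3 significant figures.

Transfer time t = 52.7 hours = 1.8972×10^5 s, and t = π√(a_t³/μ).
So a_t = (μ t²/π²)^(1/3) = (1.267×10^8 × (1.8972×10^5)² / π²)^(1/3) = 7.7310×10^5 km.
Since a_t = (r₁ + r₂)/2, r₂ = 2a_t − r₁ = 2×7.7310×10^5 − 1.460×10^5 = 1.4002×10^6 km.

r₂ = 1.40×10^6 km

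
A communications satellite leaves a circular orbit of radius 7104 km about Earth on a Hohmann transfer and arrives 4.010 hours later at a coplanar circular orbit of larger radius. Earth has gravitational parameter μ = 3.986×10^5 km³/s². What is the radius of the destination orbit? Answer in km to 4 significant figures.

r₂ = 33580 km

Transfer time t = 4.010 hours = 14436 s, and t = π√(a_t³/μ).
So a_t = (μ t²/π²)^(1/3) = (3.986×10^5 × (14436)² / π²)^(1/3) = 20341 km.
Since a_t = (r₁ + r₂)/2, r₂ = 2a_t − r₁ = 2×20341 − 7104 = 33578 km.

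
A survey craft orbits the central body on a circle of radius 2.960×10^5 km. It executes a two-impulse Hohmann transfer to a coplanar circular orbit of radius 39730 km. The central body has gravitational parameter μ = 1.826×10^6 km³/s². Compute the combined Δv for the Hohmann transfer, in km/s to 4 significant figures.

Transfer-ellipse semi-major axis a_t = (r₁ + r₂)/2 = (2.960×10^5 + 39730)/2 = 1.67865×10^5 km.
At r₁ the circular-orbit speed is v₁ = √(μ/r₁) = 2.4837 km/s.
Transfer-orbit speed at r₁ (v² = μ(2/r − 1/a)): v_a = √[μ(2/r₁ − 1/a_t)] = 1.2083 km/s.
First burn Δv₁ = |v_a − v₁| = 1.275 km/s.
At r₂, v₂ = √(μ/r₂) = 6.779 km/s.
Transfer-orbit speed at r₂: v_p = √[μ(2/r₂ − 1/a_t)] = 9.002 km/s.
Second burn Δv₂ = |v₂ − v_p| = 2.223 km/s.
Δv = Δv₁ + Δv₂ = 1.275 + 2.223 = 3.498 km/s.

Δv = 3.498 km/s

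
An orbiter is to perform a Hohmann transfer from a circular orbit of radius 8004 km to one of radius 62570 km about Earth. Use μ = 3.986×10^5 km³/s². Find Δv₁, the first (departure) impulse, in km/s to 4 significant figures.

The Hohmann ellipse has a_t = (r₁ + r₂)/2 = 35287 km.
Circular speed at r = 8004 km: v_c = √(μ/r) = 7.057 km/s.
Transfer-orbit speed at the same r (vis-viva, a = a_t): v_t = √[μ(2/r − 1/a_t)] = 9.397 km/s.
Δv₁ = |v_t − v_c| = |9.397 − 7.057| = 2.340 km/s.

Δv₁ = 2.340 km/s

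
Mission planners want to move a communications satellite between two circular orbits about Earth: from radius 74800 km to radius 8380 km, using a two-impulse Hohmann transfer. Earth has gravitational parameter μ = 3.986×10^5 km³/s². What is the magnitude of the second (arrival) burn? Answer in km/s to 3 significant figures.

Transfer-ellipse semi-major axis a_t = (r₁ + r₂)/2 = (74800 + 8380)/2 = 41590 km.
Circular speed at r = 8380 km: v_c = √(μ/r) = 6.897 km/s.
Vis-viva on the transfer ellipse at r = 8380 km gives v_t = √[μ(2/r − 1/a_t)] = 9.249 km/s.
Δv₂ = |v_t − v_c| = |9.249 − 6.897| = 2.352 km/s.

Δv₂ = 2.35 km/s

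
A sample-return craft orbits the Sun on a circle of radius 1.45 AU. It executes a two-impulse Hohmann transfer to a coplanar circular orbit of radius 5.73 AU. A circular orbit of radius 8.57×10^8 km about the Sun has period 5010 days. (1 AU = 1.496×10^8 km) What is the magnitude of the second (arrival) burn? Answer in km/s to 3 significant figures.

From Kepler's third law T² = 4π²r³/μ at r = 8.57×10^8 km, T = 5010 days = 5010 × 86400 s = 4.32864×10^8 s: μ = 4π²r³/T² = 1.32617×10^11 km³/s².
In km: r₁ = 1.45 × 1.496×10^8 = 2.1692×10^8 km; r₂ = 5.73 × 1.496×10^8 = 8.57208×10^8 km.
Semi-major axis of the transfer orbit: a_t = (2.1692×10^8 + 8.57208×10^8)/2 = 5.37064×10^8 km.
Circular speed at r = 8.57208×10^8 km: v_c = √(μ/r) = 12.438 km/s.
Transfer-orbit speed at the same r (vis-viva, a = a_t): v_t = √[μ(2/r − 1/a_t)] = 7.9048 km/s.
Δv₂ = |v_t − v_c| = |7.9048 − 12.438| = 4.533 km/s.

Δv₂ = 4.53 km/s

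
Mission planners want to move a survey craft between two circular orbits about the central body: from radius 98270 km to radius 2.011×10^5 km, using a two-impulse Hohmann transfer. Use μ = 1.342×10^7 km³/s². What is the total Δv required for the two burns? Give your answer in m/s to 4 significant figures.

Δv = 3409 m/s

Transfer-ellipse semi-major axis a_t = (r₁ + r₂)/2 = (98270 + 2.011×10^5)/2 = 1.49685×10^5 km.
Circular speed at r₁: v₁ = √(μ/r₁) = √(1.342×10^7/98270) = 11.686 km/s.
Transfer-orbit speed at r₁ (v² = μ(2/r − 1/a)): v_p = √[μ(2/r₁ − 1/a_t)] = 13.545 km/s.
First burn Δv₁ = |v_p − v₁| = 1.859 km/s.
At r₂, v₂ = √(μ/r₂) = 8.169 km/s.
Transfer-orbit speed at r₂: v_a = √[μ(2/r₂ − 1/a_t)] = 6.619 km/s.
Second burn Δv₂ = |v₂ − v_a| = 1.550 km/s.
Total Δv = Δv₁ + Δv₂ = 3.409 km/s.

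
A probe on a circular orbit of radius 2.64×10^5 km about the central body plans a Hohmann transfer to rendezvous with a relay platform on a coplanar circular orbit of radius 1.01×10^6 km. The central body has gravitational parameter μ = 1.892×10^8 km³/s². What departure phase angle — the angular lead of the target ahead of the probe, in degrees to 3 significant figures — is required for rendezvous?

Semi-major axis of the transfer orbit: a_t = (2.640×10^5 + 1.010×10^6)/2 = 6.370×10^5 km.
The half-period of the transfer ellipse is t = π√(a_t³/μ) = 1.1612×10^5 s.
The target's mean motion on its circular orbit is ω₂ = √(μ/r₂³) = 1.3551×10^-5 rad/s.
Angle swept by the target during transfer: ω₂·t = 1.57354 rad = 90.16°.
Arrival is 180° from departure on the ellipse, so φ = 180° − 90.16° = 89.8°.

φ = 89.8°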